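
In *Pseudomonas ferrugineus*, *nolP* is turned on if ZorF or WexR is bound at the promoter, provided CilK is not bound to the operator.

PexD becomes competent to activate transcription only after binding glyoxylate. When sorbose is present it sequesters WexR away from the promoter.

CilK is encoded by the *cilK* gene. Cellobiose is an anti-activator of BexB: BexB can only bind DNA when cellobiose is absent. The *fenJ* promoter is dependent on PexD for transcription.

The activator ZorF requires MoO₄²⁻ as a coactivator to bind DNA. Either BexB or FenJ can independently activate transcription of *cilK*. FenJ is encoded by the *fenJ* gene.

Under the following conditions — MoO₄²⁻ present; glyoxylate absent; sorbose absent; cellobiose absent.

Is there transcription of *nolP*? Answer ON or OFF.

OFF

MoO₄²⁻ is present, so ZorF is active.
Sorbose is absent, so WexR is active.
Cellobiose is absent, so BexB is active.
Glyoxylate is absent, so PexD is inactive.
Required activator PexD is absent, so *fenJ* is not transcribed.
So FenJ is not produced.
Activator BexB is present, so *cilK* is transcribed.
So CilK is produced and active.
With repressor CilK bound, *nolP* is not transcribed.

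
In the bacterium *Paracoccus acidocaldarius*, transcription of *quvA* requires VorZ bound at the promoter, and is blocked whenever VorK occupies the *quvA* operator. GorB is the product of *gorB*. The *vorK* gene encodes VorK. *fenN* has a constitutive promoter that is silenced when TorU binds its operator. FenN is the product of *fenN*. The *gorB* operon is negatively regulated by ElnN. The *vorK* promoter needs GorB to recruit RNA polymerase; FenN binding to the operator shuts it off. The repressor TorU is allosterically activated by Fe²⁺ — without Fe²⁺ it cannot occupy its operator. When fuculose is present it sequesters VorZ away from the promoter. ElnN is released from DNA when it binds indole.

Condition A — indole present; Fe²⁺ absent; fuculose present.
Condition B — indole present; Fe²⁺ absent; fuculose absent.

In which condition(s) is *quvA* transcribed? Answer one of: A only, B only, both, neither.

B only

Condition A:
Indole is present, so ElnN is inactive.
With no repressor bound, *gorB* is transcribed.
So GorB is produced and active.
Fe²⁺ is absent, so TorU is inactive.
With no repressor bound, *fenN* is transcribed.
So FenN is produced and active.
With repressor FenN bound, *vorK* is not transcribed.
So VorK is not produced.
Fuculose is present, so VorZ is inactive.
Required activator VorZ is absent, so *quvA* is not transcribed.
→ *quvA* is OFF in A.
Condition B:
Indole is present, so ElnN is inactive.
With no repressor bound, *gorB* is transcribed.
So GorB is produced and active.
Fe²⁺ is absent, so TorU is inactive.
With no repressor bound, *fenN* is transcribed.
So FenN is produced and active.
With repressor FenN bound, *vorK* is not transcribed.
So VorK is not produced.
Fuculose is absent, so VorZ is active.
No repressor is bound and VorZ is active, so *quvA* is transcribed.
→ *quvA* is ON in B.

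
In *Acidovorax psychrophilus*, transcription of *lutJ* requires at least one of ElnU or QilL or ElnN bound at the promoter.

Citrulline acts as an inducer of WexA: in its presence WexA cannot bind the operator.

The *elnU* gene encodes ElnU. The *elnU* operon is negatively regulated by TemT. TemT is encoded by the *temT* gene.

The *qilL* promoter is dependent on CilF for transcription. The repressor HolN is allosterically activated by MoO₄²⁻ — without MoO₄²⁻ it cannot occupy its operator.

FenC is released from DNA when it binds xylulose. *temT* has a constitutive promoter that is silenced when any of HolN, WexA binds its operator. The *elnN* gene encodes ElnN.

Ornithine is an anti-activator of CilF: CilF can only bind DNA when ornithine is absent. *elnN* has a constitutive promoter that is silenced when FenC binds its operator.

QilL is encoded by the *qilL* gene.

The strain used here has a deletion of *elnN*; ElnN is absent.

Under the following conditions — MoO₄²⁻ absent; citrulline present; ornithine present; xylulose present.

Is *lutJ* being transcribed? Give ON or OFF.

MoO₄²⁻ is absent, so HolN is inactive.
Citrulline is present, so WexA is inactive.
With no repressor bound, *temT* is transcribed.
So TemT is produced and active.
With repressor TemT bound, *elnU* is not transcribed.
So ElnU is not produced.
Ornithine is present, so CilF is inactive.
Required activator CilF is absent, so *qilL* is not transcribed.
So QilL is not produced.
ElnN is non-functional in this strain, so it has no effect.
No activator is available at the *lutJ* promoter, so *lutJ* is not transcribed.

OFF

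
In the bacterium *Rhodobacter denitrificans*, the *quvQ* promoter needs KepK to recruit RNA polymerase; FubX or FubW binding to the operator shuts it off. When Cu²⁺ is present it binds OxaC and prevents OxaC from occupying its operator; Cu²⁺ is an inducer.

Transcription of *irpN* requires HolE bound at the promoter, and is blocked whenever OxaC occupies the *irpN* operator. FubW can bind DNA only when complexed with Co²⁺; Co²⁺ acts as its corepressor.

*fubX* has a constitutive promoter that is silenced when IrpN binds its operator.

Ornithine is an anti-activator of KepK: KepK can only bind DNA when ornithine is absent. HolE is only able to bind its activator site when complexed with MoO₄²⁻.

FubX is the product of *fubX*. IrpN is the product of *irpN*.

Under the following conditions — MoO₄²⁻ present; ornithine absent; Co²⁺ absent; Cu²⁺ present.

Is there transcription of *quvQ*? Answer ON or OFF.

ON

MoO₄²⁻ is present, so HolE is active.
Cu²⁺ is present, so OxaC is inactive.
No repressor is bound and HolE is active, so *irpN* is transcribed.
So IrpN is produced and active.
With repressor IrpN bound, *fubX* is not transcribed.
So FubX is not produced.
Ornithine is absent, so KepK is active.
Co²⁺ is absent, so FubW is inactive.
No repressor is bound and KepK is active, so *quvQ* is transcribed.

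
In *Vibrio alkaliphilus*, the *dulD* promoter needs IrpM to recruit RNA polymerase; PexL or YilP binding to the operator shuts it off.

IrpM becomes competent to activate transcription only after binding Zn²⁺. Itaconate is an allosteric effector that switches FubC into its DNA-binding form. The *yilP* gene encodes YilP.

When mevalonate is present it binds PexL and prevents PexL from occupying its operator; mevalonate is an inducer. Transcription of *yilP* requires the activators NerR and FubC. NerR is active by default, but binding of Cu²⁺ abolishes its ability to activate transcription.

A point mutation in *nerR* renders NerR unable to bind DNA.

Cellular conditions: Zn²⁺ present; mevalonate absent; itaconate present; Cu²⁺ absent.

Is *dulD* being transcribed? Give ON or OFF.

Zn²⁺ is present, so IrpM is active.
Mevalonate is absent, so PexL is active.
NerR is non-functional in this strain, so it has no effect.
Itaconate is present, so FubC is active.
Required activator NerR is absent, so *yilP* is not transcribed.
So YilP is not produced.
With repressor PexL bound, *dulD* is not transcribed.

OFF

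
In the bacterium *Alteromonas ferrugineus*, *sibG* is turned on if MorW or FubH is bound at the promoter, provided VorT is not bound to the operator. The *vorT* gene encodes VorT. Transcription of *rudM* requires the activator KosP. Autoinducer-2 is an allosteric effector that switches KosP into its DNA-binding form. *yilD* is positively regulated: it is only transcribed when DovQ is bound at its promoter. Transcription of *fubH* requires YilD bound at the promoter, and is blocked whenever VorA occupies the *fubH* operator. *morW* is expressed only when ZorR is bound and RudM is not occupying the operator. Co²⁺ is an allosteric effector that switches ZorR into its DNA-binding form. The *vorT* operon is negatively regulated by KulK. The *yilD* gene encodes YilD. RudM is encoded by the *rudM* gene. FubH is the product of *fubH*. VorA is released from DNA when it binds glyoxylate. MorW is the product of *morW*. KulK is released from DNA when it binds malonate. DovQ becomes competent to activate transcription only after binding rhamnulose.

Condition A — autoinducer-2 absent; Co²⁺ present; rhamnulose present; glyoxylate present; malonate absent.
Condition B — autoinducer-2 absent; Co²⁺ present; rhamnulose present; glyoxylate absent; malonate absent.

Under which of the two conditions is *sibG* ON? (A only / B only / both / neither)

both

Condition A:
Autoinducer-2 is absent, so KosP is inactive.
Required activator KosP is absent, so *rudM* is not transcribed.
So RudM is not produced.
Co²⁺ is present, so ZorR is active.
No repressor is bound and ZorR is active, so *morW* is transcribed.
So MorW is produced and active.
Rhamnulose is present, so DovQ is active.
No repressor is bound and DovQ is active, so *yilD* is transcribed.
So YilD is produced and active.
Glyoxylate is present, so VorA is inactive.
No repressor is bound and YilD is active, so *fubH* is transcribed.
So FubH is produced and active.
Malonate is absent, so KulK is active.
With repressor KulK bound, *vorT* is not transcribed.
So VorT is not produced.
Activator MorW is present, so *sibG* is transcribed.
→ *sibG* is ON in A.
Condition B:
Autoinducer-2 is absent, so KosP is inactive.
Required activator KosP is absent, so *rudM* is not transcribed.
So RudM is not produced.
Co²⁺ is present, so ZorR is active.
No repressor is bound and ZorR is active, so *morW* is transcribed.
So MorW is produced and active.
Rhamnulose is present, so DovQ is active.
No repressor is bound and DovQ is active, so *yilD* is transcribed.
So YilD is produced and active.
Glyoxylate is absent, so VorA is active.
With repressor VorA bound, *fubH* is not transcribed.
So FubH is not produced.
Malonate is absent, so KulK is active.
With repressor KulK bound, *vorT* is not transcribed.
So VorT is not produced.
Activator MorW is present, so *sibG* is transcribed.
→ *sibG* is ON in B.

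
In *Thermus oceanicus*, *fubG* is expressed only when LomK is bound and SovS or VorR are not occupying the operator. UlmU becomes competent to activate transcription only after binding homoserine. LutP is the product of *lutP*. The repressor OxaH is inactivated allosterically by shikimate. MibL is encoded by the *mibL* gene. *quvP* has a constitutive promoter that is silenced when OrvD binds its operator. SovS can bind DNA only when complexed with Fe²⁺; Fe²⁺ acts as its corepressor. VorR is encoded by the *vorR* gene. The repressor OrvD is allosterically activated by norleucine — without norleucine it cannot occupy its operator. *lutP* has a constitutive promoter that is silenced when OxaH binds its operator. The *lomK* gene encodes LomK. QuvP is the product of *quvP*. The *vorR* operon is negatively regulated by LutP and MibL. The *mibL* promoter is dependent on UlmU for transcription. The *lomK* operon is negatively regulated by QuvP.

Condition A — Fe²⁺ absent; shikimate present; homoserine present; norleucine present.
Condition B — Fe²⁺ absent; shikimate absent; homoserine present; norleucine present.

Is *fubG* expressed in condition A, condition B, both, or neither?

both

Condition A:
Fe²⁺ is absent, so SovS is inactive.
Shikimate is present, so OxaH is inactive.
With no repressor bound, *lutP* is transcribed.
So LutP is produced and active.
Homoserine is present, so UlmU is active.
No repressor is bound and UlmU is active, so *mibL* is transcribed.
So MibL is produced and active.
With repressor LutP bound, *vorR* is not transcribed.
So VorR is not produced.
Norleucine is present, so OrvD is active.
With repressor OrvD bound, *quvP* is not transcribed.
So QuvP is not produced.
With no repressor bound, *lomK* is transcribed.
So LomK is produced and active.
No repressor is bound and LomK is active, so *fubG* is transcribed.
→ *fubG* is ON in A.
Condition B:
Fe²⁺ is absent, so SovS is inactive.
Shikimate is absent, so OxaH is active.
With repressor OxaH bound, *lutP* is not transcribed.
So LutP is not produced.
Homoserine is present, so UlmU is active.
No repressor is bound and UlmU is active, so *mibL* is transcribed.
So MibL is produced and active.
With repressor MibL bound, *vorR* is not transcribed.
So VorR is not produced.
Norleucine is present, so OrvD is active.
With repressor OrvD bound, *quvP* is not transcribed.
So QuvP is not produced.
With no repressor bound, *lomK* is transcribed.
So LomK is produced and active.
No repressor is bound and LomK is active, so *fubG* is transcribed.
→ *fubG* is ON in B.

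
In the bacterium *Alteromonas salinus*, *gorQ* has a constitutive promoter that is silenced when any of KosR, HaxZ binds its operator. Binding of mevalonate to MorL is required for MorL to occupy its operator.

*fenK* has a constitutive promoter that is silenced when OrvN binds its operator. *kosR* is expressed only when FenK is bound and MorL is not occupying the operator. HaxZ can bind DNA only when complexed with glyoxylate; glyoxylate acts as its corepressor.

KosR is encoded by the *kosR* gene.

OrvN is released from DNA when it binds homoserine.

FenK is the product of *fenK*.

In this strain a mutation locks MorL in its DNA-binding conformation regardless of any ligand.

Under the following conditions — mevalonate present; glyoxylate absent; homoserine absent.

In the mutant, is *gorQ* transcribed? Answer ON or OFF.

ON

Homoserine is absent, so OrvN is active.
With repressor OrvN bound, *fenK* is not transcribed.
So FenK is not produced.
MorL is constitutively active in this strain.
With repressor MorL bound, *kosR* is not transcribed.
So KosR is not produced.
Glyoxylate is absent, so HaxZ is inactive.
With no repressor bound, *gorQ* is transcribed.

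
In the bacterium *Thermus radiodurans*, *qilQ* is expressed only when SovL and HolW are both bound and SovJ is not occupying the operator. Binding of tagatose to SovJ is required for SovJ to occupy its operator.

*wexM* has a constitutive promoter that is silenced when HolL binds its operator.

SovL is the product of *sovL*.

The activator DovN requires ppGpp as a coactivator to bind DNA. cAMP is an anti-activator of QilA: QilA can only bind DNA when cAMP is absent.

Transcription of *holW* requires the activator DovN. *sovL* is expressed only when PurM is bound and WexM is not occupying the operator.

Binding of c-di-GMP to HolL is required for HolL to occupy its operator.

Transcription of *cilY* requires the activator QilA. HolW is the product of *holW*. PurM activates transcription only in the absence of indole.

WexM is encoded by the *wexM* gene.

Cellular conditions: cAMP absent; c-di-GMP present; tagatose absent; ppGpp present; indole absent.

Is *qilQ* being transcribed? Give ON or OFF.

ON

Indole is absent, so PurM is active.
c-di-GMP is present, so HolL is active.
With repressor HolL bound, *wexM* is not transcribed.
So WexM is not produced.
No repressor is bound and PurM is active, so *sovL* is transcribed.
So SovL is produced and active.
Tagatose is absent, so SovJ is inactive.
ppGpp is present, so DovN is active.
No repressor is bound and DovN is active, so *holW* is transcribed.
So HolW is produced and active.
No repressor is bound and SovL and HolW are active, so *qilQ* is transcribed.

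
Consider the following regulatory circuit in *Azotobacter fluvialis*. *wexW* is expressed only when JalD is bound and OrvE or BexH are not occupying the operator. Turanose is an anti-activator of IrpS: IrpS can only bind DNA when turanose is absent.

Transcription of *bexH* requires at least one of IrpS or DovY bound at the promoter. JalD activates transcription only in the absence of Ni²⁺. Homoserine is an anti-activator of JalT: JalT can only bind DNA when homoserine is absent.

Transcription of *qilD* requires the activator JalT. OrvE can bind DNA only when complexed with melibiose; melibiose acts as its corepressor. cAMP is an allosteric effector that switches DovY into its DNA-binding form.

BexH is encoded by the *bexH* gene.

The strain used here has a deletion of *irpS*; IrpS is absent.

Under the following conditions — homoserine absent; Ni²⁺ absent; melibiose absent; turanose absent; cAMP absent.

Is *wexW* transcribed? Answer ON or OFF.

ON

Ni²⁺ is absent, so JalD is active.
Melibiose is absent, so OrvE is inactive.
IrpS is non-functional in this strain, so it has no effect.
cAMP is absent, so DovY is inactive.
No activator is available at the *bexH* promoter, so *bexH* is not transcribed.
So BexH is not produced.
No repressor is bound and JalD is active, so *wexW* is transcribed.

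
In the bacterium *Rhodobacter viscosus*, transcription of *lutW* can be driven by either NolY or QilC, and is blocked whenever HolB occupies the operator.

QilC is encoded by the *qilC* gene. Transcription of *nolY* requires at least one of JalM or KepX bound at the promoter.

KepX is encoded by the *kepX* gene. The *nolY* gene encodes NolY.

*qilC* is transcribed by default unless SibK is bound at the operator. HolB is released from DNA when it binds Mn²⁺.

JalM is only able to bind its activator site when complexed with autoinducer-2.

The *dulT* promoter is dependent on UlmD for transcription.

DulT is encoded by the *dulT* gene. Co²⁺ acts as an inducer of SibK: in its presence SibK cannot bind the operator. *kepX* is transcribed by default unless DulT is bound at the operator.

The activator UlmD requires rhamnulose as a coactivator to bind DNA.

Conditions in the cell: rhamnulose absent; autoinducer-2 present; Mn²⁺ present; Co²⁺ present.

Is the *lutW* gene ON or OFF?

Autoinducer-2 is present, so JalM is active.
Rhamnulose is absent, so UlmD is inactive.
Required activator UlmD is absent, so *dulT* is not transcribed.
So DulT is not produced.
With no repressor bound, *kepX* is transcribed.
So KepX is produced and active.
Activator JalM is present, so *nolY* is transcribed.
So NolY is produced and active.
Co²⁺ is present, so SibK is inactive.
With no repressor bound, *qilC* is transcribed.
So QilC is produced and active.
Mn²⁺ is present, so HolB is inactive.
Activator NolY is present, so *lutW* is transcribed.

ON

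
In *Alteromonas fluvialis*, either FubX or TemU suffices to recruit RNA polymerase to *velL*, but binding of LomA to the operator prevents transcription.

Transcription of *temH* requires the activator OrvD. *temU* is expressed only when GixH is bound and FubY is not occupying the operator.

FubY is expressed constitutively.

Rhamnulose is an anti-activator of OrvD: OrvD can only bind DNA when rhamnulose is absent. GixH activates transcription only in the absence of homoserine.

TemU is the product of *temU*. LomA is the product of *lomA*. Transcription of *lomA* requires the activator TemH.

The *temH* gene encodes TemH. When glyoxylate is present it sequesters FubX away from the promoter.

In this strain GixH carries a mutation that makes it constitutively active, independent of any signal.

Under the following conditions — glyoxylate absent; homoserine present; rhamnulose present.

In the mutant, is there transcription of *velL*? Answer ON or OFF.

Glyoxylate is absent, so FubX is active.
Rhamnulose is present, so OrvD is inactive.
Required activator OrvD is absent, so *temH* is not transcribed.
So TemH is not produced.
Required activator TemH is absent, so *lomA* is not transcribed.
So LomA is not produced.
GixH is constitutively active in this strain.
FubY is produced constitutively and is active.
With repressor FubY bound, *temU* is not transcribed.
So TemU is not produced.
Activator FubX is present, so *velL* is transcribed.

ON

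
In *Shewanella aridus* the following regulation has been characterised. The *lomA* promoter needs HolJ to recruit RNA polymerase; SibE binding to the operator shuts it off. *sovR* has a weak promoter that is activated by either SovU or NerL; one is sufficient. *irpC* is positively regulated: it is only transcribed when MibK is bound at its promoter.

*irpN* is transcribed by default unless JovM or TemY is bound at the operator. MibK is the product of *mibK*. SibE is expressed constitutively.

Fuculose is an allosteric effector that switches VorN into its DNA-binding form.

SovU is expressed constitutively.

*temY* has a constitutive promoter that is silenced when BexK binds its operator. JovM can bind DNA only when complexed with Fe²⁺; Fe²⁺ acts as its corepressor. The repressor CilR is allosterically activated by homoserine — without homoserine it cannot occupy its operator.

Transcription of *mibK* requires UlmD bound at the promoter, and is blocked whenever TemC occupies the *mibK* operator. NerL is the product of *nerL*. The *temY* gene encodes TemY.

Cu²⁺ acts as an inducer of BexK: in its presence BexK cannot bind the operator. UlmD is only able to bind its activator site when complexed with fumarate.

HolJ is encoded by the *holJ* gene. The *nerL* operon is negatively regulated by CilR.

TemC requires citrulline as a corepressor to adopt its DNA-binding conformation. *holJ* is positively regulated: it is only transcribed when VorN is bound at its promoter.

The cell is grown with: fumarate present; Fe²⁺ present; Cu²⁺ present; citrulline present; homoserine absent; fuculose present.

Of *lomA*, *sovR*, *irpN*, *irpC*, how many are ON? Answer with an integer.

Fuculose is present, so VorN is active.
No repressor is bound and VorN is active, so *holJ* is transcribed.
So HolJ is produced and active.
SibE is produced constitutively and is active.
With repressor SibE bound, *lomA* is not transcribed.
→ *lomA* is OFF.
SovU is produced constitutively and is active.
Homoserine is absent, so CilR is inactive.
With no repressor bound, *nerL* is transcribed.
So NerL is produced and active.
Activator SovU is present, so *sovR* is transcribed.
→ *sovR* is ON.
Fe²⁺ is present, so JovM is active.
Cu²⁺ is present, so BexK is inactive.
With no repressor bound, *temY* is transcribed.
So TemY is produced and active.
With repressor JovM bound, *irpN* is not transcribed.
→ *irpN* is OFF.
Citrulline is present, so TemC is active.
Fumarate is present, so UlmD is active.
With repressor TemC bound, *mibK* is not transcribed.
So MibK is not produced.
Required activator MibK is absent, so *irpC* is not transcribed.
→ *irpC* is OFF.
1 of the 4 genes is transcribed.

1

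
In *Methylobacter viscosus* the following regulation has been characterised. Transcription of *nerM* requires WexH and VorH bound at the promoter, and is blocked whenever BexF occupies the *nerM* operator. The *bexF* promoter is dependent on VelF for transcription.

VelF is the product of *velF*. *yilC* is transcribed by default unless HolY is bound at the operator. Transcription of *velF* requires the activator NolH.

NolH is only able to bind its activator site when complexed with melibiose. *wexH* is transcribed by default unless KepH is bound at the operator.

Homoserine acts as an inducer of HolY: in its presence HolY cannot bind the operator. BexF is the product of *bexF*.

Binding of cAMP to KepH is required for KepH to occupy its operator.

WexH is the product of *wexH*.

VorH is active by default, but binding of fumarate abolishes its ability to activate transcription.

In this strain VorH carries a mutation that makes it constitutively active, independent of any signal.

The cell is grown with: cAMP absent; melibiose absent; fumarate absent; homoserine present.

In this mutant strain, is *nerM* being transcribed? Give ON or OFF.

ON

Melibiose is absent, so NolH is inactive.
Required activator NolH is absent, so *velF* is not transcribed.
So VelF is not produced.
Required activator VelF is absent, so *bexF* is not transcribed.
So BexF is not produced.
cAMP is absent, so KepH is inactive.
With no repressor bound, *wexH* is transcribed.
So WexH is produced and active.
VorH is constitutively active in this strain.
No repressor is bound and WexH and VorH are active, so *nerM* is transcribed.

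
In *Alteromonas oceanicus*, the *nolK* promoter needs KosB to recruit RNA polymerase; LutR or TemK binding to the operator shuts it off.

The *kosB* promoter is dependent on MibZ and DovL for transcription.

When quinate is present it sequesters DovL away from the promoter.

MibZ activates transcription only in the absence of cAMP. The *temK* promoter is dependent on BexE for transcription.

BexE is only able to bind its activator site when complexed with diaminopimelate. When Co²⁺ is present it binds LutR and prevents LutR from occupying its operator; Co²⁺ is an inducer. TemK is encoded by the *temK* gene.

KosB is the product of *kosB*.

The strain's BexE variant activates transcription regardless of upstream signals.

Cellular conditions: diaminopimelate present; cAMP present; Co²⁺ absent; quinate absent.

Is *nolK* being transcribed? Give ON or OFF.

OFF

Co²⁺ is absent, so LutR is active.
cAMP is present, so MibZ is inactive.
Quinate is absent, so DovL is active.
Required activator MibZ is absent, so *kosB* is not transcribed.
So KosB is not produced.
BexE is constitutively active in this strain.
No repressor is bound and BexE is active, so *temK* is transcribed.
So TemK is produced and active.
With repressor LutR bound, *nolK* is not transcribed.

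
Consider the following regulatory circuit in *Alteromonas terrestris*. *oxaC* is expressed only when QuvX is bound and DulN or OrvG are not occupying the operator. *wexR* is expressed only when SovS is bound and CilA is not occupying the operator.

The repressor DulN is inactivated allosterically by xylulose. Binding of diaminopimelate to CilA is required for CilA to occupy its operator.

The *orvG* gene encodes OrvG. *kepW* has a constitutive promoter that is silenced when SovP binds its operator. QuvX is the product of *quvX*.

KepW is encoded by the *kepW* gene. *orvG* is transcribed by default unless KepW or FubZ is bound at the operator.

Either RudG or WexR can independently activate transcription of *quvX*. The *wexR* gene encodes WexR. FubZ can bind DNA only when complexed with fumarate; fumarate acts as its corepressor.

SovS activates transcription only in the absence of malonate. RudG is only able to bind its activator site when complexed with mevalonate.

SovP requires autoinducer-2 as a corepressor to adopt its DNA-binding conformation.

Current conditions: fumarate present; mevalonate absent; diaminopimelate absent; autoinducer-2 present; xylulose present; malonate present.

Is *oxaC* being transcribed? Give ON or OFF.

Mevalonate is absent, so RudG is inactive.
Diaminopimelate is absent, so CilA is inactive.
Malonate is present, so SovS is inactive.
Required activator SovS is absent, so *wexR* is not transcribed.
So WexR is not produced.
No activator is available at the *quvX* promoter, so *quvX* is not transcribed.
So QuvX is not produced.
Xylulose is present, so DulN is inactive.
Autoinducer-2 is present, so SovP is active.
With repressor SovP bound, *kepW* is not transcribed.
So KepW is not produced.
Fumarate is present, so FubZ is active.
With repressor FubZ bound, *orvG* is not transcribed.
So OrvG is not produced.
Required activator QuvX is absent, so *oxaC* is not transcribed.

OFF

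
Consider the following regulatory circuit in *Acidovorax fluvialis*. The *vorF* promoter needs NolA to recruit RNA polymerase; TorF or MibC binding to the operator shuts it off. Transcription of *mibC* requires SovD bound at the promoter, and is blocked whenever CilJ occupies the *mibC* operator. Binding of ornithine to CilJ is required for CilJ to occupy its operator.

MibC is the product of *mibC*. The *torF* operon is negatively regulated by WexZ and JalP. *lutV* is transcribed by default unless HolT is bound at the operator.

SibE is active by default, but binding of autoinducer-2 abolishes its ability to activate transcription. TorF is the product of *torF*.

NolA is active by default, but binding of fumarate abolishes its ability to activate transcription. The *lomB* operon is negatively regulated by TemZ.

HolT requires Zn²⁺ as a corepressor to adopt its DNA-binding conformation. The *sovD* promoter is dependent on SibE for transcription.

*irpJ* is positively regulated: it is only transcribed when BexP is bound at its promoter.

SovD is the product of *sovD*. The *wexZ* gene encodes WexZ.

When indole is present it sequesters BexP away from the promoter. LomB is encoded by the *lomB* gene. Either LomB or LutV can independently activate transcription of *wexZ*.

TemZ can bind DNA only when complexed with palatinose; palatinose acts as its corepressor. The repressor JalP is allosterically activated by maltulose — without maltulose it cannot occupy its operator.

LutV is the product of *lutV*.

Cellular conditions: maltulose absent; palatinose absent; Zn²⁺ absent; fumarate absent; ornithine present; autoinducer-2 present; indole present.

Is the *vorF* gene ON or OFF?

ON

Fumarate is absent, so NolA is active.
Palatinose is absent, so TemZ is inactive.
With no repressor bound, *lomB* is transcribed.
So LomB is produced and active.
Zn²⁺ is absent, so HolT is inactive.
With no repressor bound, *lutV* is transcribed.
So LutV is produced and active.
Activator LomB is present, so *wexZ* is transcribed.
So WexZ is produced and active.
Maltulose is absent, so JalP is inactive.
With repressor WexZ bound, *torF* is not transcribed.
So TorF is not produced.
Autoinducer-2 is present, so SibE is inactive.
Required activator SibE is absent, so *sovD* is not transcribed.
So SovD is not produced.
Ornithine is present, so CilJ is active.
With repressor CilJ bound, *mibC* is not transcribed.
So MibC is not produced.
No repressor is bound and NolA is active, so *vorF* is transcribed.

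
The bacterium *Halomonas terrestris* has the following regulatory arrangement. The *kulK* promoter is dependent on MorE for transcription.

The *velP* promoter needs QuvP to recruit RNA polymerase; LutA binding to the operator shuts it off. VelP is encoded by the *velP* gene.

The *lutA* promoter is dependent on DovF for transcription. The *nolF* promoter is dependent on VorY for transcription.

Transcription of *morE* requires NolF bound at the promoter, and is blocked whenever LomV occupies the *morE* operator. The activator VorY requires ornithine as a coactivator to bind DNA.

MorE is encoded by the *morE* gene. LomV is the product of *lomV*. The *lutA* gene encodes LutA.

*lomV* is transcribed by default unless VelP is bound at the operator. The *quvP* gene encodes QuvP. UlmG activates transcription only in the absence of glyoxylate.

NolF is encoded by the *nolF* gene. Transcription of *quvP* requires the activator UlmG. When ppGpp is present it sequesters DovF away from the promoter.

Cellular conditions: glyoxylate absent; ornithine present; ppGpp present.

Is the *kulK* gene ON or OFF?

ON

Glyoxylate is absent, so UlmG is active.
No repressor is bound and UlmG is active, so *quvP* is transcribed.
So QuvP is produced and active.
ppGpp is present, so DovF is inactive.
Required activator DovF is absent, so *lutA* is not transcribed.
So LutA is not produced.
No repressor is bound and QuvP is active, so *velP* is transcribed.
So VelP is produced and active.
With repressor VelP bound, *lomV* is not transcribed.
So LomV is not produced.
Ornithine is present, so VorY is active.
No repressor is bound and VorY is active, so *nolF* is transcribed.
So NolF is produced and active.
No repressor is bound and NolF is active, so *morE* is transcribed.
So MorE is produced and active.
No repressor is bound and MorE is active, so *kulK* is transcribed.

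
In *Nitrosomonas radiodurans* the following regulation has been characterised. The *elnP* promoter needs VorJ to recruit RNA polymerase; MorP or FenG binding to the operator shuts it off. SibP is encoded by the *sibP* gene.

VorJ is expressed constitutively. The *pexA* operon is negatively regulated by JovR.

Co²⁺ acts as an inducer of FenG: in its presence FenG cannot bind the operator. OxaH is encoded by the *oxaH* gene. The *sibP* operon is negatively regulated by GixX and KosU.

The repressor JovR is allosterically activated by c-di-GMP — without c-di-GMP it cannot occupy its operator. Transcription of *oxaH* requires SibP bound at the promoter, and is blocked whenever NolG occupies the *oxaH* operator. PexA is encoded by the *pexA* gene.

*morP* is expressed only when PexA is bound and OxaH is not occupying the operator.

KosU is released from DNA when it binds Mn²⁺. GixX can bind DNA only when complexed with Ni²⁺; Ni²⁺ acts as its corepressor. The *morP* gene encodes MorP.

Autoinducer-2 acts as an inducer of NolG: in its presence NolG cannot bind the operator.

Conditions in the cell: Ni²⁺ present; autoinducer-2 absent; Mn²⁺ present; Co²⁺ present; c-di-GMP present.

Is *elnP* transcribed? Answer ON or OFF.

c-di-GMP is present, so JovR is active.
With repressor JovR bound, *pexA* is not transcribed.
So PexA is not produced.
Autoinducer-2 is absent, so NolG is active.
Ni²⁺ is present, so GixX is active.
Mn²⁺ is present, so KosU is inactive.
With repressor GixX bound, *sibP* is not transcribed.
So SibP is not produced.
With repressor NolG bound, *oxaH* is not transcribed.
So OxaH is not produced.
Required activator PexA is absent, so *morP* is not transcribed.
So MorP is not produced.
VorJ is produced constitutively and is active.
Co²⁺ is present, so FenG is inactive.
No repressor is bound and VorJ is active, so *elnP* is transcribed.

ON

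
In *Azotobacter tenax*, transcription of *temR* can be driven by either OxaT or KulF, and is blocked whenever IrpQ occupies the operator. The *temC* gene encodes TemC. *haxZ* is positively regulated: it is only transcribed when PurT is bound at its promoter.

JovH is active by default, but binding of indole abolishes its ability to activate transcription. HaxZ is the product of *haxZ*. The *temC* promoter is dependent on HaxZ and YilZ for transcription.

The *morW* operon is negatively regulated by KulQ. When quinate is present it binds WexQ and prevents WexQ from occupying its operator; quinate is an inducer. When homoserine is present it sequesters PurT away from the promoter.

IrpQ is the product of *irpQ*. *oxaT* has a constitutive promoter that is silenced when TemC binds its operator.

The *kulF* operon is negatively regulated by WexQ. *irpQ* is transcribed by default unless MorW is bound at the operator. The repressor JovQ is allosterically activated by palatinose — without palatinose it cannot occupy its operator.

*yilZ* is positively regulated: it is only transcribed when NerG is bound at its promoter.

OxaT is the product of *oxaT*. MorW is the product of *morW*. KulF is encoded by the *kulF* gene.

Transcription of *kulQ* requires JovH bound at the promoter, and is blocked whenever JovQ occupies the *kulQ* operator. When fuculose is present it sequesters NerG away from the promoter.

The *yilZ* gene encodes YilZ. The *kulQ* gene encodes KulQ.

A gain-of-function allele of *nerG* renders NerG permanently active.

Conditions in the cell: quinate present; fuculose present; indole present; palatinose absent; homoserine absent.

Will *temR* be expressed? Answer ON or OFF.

ON

Homoserine is absent, so PurT is active.
No repressor is bound and PurT is active, so *haxZ* is transcribed.
So HaxZ is produced and active.
NerG is constitutively active in this strain.
No repressor is bound and NerG is active, so *yilZ* is transcribed.
So YilZ is produced and active.
No repressor is bound and HaxZ and YilZ are active, so *temC* is transcribed.
So TemC is produced and active.
With repressor TemC bound, *oxaT* is not transcribed.
So OxaT is not produced.
Indole is present, so JovH is inactive.
Palatinose is absent, so JovQ is inactive.
Required activator JovH is absent, so *kulQ* is not transcribed.
So KulQ is not produced.
With no repressor bound, *morW* is transcribed.
So MorW is produced and active.
With repressor MorW bound, *irpQ* is not transcribed.
So IrpQ is not produced.
Quinate is present, so WexQ is inactive.
With no repressor bound, *kulF* is transcribed.
So KulF is produced and active.
Activator KulF is present, so *temR* is transcribed.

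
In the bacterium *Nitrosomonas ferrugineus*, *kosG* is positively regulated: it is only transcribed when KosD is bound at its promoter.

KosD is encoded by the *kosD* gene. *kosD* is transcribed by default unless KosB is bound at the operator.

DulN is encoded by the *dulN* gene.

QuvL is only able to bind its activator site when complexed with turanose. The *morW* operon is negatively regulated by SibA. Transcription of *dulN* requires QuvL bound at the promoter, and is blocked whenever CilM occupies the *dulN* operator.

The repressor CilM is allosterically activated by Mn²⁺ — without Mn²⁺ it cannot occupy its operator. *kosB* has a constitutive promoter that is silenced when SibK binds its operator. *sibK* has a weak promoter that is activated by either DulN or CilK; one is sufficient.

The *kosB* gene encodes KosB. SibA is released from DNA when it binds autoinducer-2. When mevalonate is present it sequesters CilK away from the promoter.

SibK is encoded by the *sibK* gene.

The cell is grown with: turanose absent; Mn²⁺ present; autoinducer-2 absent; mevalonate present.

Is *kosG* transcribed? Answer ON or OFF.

Turanose is absent, so QuvL is inactive.
Mn²⁺ is present, so CilM is active.
With repressor CilM bound, *dulN* is not transcribed.
So DulN is not produced.
Mevalonate is present, so CilK is inactive.
No activator is available at the *sibK* promoter, so *sibK* is not transcribed.
So SibK is not produced.
With no repressor bound, *kosB* is transcribed.
So KosB is produced and active.
With repressor KosB bound, *kosD* is not transcribed.
So KosD is not produced.
Required activator KosD is absent, so *kosG* is not transcribed.

OFF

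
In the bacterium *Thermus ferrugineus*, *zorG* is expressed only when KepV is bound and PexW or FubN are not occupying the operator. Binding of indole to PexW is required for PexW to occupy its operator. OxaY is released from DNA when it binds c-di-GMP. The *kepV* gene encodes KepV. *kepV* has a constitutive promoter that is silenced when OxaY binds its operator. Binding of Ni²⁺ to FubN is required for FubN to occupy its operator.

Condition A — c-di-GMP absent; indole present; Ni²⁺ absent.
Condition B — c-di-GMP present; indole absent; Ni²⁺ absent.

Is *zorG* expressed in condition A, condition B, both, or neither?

B only

Condition A:
c-di-GMP is absent, so OxaY is active.
With repressor OxaY bound, *kepV* is not transcribed.
So KepV is not produced.
Indole is present, so PexW is active.
Ni²⁺ is absent, so FubN is inactive.
With repressor PexW bound, *zorG* is not transcribed.
→ *zorG* is OFF in A.
Condition B:
c-di-GMP is present, so OxaY is inactive.
With no repressor bound, *kepV* is transcribed.
So KepV is produced and active.
Indole is absent, so PexW is inactive.
Ni²⁺ is absent, so FubN is inactive.
No repressor is bound and KepV is active, so *zorG* is transcribed.
→ *zorG* is ON in B.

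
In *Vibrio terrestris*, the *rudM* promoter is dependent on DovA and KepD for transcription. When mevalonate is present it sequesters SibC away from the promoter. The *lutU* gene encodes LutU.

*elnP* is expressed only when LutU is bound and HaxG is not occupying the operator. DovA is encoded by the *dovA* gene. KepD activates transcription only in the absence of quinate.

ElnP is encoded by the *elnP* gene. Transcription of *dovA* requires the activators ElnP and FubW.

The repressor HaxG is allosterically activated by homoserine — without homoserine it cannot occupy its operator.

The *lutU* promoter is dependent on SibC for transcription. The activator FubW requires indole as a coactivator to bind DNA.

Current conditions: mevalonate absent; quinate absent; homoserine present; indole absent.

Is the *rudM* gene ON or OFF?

Homoserine is present, so HaxG is active.
Mevalonate is absent, so SibC is active.
No repressor is bound and SibC is active, so *lutU* is transcribed.
So LutU is produced and active.
With repressor HaxG bound, *elnP* is not transcribed.
So ElnP is not produced.
Indole is absent, so FubW is inactive.
Required activator ElnP is absent, so *dovA* is not transcribed.
So DovA is not produced.
Quinate is absent, so KepD is active.
Required activator DovA is absent, so *rudM* is not transcribed.

OFF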